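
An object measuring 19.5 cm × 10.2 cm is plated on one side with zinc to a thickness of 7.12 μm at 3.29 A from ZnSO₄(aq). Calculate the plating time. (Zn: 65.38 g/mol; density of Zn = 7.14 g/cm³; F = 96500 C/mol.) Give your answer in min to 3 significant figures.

Plated area = 19.5 × 10.2 = 198.9 cm²
Volume = 198.9 × 7.12×10⁻⁴ cm = 0.1416 cm³
m(Zn) = 0.1416 × 7.14 = 1.011 g
n(Zn) = 1.011 / 65.38 = 0.01546 mol; n(e⁻) = 2 × 0.01546 = 0.03092 mol
Q = 0.03092 × 96500 = 2984 C
t = 2984 / 3.29 = 907.0 s = 15.1 min

15.1 min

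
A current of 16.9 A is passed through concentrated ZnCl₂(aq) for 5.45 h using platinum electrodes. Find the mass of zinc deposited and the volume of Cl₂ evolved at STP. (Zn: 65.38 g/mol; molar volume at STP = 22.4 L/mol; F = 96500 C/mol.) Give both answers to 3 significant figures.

112 g Zn; 38.5 L Cl₂

Q = 16.9 × 19620 = 3.316×10^5 C; n(e⁻) = 3.316×10^5 / 96500 = 3.436 mol
Cathode: Zn²⁺ + 2e⁻ → Zn → n(Zn) = 3.436/2 = 1.718 mol → 112 g
Anode: 2Cl⁻ → Cl₂ + 2e⁻ → n(Cl₂) = 3.436/2 = 1.718 mol → 38.5 L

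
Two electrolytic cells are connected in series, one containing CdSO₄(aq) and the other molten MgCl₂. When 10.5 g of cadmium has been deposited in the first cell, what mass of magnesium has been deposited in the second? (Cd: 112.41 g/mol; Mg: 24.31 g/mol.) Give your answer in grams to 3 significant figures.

n(Cd) = 10.5 / 112.41 = 0.09341 mol
Cd²⁺ + 2e⁻ → Cd, so n(e⁻) = 2 × 0.09341 = 0.1868 mol
Since the cells are in series, n(e⁻) in the Mg cell is also 0.1868 mol.
Mg²⁺ + 2e⁻ → Mg, so n(Mg) = 0.1868 / 2 = 0.09340 mol
m(Mg) = 0.09340 × 24.31 = 2.27 g

2.27 g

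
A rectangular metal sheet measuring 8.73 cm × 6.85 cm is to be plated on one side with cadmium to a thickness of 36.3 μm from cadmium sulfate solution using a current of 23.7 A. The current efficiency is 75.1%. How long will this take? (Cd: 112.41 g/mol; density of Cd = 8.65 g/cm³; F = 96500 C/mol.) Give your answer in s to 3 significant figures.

181 s

Plated area = 8.73 × 6.85 = 59.80 cm²
Volume = 59.80 × 36.3×10⁻⁴ cm = 0.2171 cm³
m(Cd) = 0.2171 × 8.65 = 1.878 g
n(Cd) = 1.878 / 112.41 = 0.01671 mol; n(e⁻) = 2 × 0.01671 = 0.03342 mol
Q = 0.03342 × 96500 / 0.751 = 4294 C
t = 4294 / 23.7 = 181.2 s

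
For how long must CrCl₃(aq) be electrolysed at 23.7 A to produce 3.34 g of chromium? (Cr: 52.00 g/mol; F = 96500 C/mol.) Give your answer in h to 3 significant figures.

0.218 h

n(Cr) = 3.34 / 52.00 = 0.06423 mol
Cr³⁺ + 3e⁻ → Cr, so n(e⁻) = 3 × 0.06423 = 0.1927 mol
Q = 0.1927 × 96500 = 18600 C
t = Q / I = 18600 / 23.7 = 784.8 s = 0.218 h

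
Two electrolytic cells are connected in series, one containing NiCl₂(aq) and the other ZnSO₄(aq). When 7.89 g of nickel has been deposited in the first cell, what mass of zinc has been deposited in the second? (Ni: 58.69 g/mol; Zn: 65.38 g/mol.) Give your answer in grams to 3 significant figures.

8.79 g

n(Ni) = 7.89 / 58.69 = 0.1344 mol
Ni²⁺ + 2e⁻ → Ni, so n(e⁻) = 2 × 0.1344 = 0.2688 mol
The cells are in series, so the same charge (and hence the same n(e⁻) = 0.2688 mol) passes through both.
Zn²⁺ + 2e⁻ → Zn, so n(Zn) = 0.2688 / 2 = 0.1344 mol
m(Zn) = 0.1344 × 65.38 = 8.79 g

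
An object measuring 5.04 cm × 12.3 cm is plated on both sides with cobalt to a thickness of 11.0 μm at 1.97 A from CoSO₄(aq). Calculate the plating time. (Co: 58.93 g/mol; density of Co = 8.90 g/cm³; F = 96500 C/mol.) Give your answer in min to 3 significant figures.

33.6 min

Plated area = 2 × 5.04 × 12.3 = 124.0 cm²
Volume = 124.0 × 11.0×10⁻⁴ cm = 0.1364 cm³
m(Co) = 0.1364 × 8.90 = 1.214 g
n(Co) = 1.214 / 58.93 = 0.02060 mol; n(e⁻) = 2 × 0.02060 = 0.04120 mol
Q = 0.04120 × 96500 = 3976 C
t = 3976 / 1.97 = 2018 s = 33.6 min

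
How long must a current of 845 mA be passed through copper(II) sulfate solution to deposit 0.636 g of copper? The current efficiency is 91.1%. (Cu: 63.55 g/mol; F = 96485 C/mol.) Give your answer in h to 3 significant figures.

0.697 h

n(Cu) = 0.636 / 63.55 = 0.01001 mol
Cu²⁺ + 2e⁻ → Cu, so n(e⁻) = 2 × 0.01001 = 0.02002 mol
Q = 0.02002 × 96485 / 0.911 = 2120 C
t = Q / I = 2120 / 0.845 = 2509 s = 0.697 h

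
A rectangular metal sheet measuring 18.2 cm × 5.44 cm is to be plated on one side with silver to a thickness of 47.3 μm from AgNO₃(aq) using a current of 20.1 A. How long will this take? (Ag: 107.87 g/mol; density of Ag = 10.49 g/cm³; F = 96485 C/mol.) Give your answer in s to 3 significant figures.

Plated area = 18.2 × 5.44 = 99.01 cm²
Volume = 99.01 × 47.3×10⁻⁴ cm = 0.4683 cm³
m(Ag) = 0.4683 × 10.49 = 4.912 g
n(Ag) = 4.912 / 107.87 = 0.04554 mol; n(e⁻) = 0.04554 mol
Q = 0.04554 × 96485 = 4394 C
t = 4394 / 20.1 = 218.6 s

219 s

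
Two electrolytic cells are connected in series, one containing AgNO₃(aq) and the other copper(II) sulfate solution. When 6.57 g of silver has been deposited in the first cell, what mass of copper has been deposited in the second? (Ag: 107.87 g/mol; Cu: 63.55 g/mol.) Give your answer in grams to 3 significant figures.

1.94 g

n(Ag) = 6.57 / 107.87 = 0.06091 mol
Ag⁺ + e⁻ → Ag, so n(e⁻) = 0.06091 mol
Same current for the same time ⇒ same n(e⁻) = 0.06091 mol in both cells.
Cu²⁺ + 2e⁻ → Cu, so n(Cu) = 0.06091 / 2 = 0.03046 mol
m(Cu) = 0.03046 × 63.55 = 1.94 g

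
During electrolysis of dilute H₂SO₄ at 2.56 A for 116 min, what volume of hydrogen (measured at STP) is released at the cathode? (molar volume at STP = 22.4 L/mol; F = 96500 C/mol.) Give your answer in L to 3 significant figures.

2.07 L

Q = It = 2.56 × 6960 = 17820 C
n(e⁻) = 17820 / 96500 = 0.1847 mol
2H⁺ + 2e⁻ → H₂, so n(H₂) = 0.1847 / 2 = 0.09235 mol
V = 0.09235 × 22.4 = 2.069 L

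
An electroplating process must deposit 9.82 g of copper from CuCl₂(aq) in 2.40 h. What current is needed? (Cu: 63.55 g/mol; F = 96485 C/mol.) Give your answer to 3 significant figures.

3.45 A

n(Cu) = 9.82 / 63.55 = 0.1545 mol
Cu²⁺ + 2e⁻ → Cu, so n(e⁻) = 2 × 0.1545 = 0.3090 mol
Q = 0.3090 × 96485 = 29810 C
I = Q / t = 29810 / 8640 s = 3.45 A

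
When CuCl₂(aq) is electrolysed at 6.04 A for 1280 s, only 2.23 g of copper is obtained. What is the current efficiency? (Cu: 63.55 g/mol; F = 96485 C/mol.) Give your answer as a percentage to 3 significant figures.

Q = 6.04 × 1280 = 7731 C
n(e⁻) = 7731 / 96485 = 0.08013 mol
Cu²⁺ + 2e⁻ → Cu, so theoretical n(Cu) = 0.04007 mol → 2.546 g
Efficiency = 2.23 / 2.546 = 0.8759 = 87.6%

87.6%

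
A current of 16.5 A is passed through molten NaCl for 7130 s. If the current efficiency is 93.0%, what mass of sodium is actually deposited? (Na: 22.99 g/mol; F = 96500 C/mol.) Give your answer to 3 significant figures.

Q = 16.5 × 7130 = 1.176×10^5 C
n(e⁻) = 1.176×10^5 / 96500 = 1.219 mol
Na⁺ + e⁻ → Na, so theoretical m(Na) = 1.219 × 22.99 = 28.02 g
Actual mass = 93.0% × 28.02 = 26.1 g

26.1 g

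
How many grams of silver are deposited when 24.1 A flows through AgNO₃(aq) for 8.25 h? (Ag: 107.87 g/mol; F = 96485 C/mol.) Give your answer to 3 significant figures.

800 g

Charge passed = 24.1 × 29700 = 7.158×10^5 C
n(e⁻) = Q/F = 7.158×10^5/96485 = 7.419 mol
Ag⁺ + e⁻ → Ag, so n(Ag) = 7.419 mol
m = 7.419 × 107.87 = 800 g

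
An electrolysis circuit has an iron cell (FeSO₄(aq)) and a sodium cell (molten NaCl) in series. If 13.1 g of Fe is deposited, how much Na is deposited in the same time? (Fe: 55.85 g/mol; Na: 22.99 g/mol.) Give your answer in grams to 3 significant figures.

n(Fe) = 13.1 / 55.85 = 0.2346 mol
Fe²⁺ + 2e⁻ → Fe, so n(e⁻) = 2 × 0.2346 = 0.4692 mol
The cells are in series, so the same charge (and hence the same n(e⁻) = 0.4692 mol) passes through both.
Na⁺ + e⁻ → Na, so n(Na) = 0.4692 mol
m(Na) = 0.4692 × 22.99 = 10.8 g

10.8 g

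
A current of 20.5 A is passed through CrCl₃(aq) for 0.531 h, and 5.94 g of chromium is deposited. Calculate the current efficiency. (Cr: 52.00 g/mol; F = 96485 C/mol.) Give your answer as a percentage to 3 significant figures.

Q = 20.5 × 1911.6 = 39190 C
n(e⁻) = 39190 / 96485 = 0.4062 mol
Cr³⁺ + 3e⁻ → Cr, so theoretical n(Cr) = 0.1354 mol → 7.041 g
Efficiency = 5.94 / 7.041 = 0.8436 = 84.4%

84.4%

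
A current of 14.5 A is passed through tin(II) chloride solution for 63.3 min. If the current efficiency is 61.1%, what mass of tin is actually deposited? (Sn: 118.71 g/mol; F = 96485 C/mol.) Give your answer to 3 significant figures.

20.7 g

Q = 14.5 × 3798 = 55070 C
n(e⁻) = 55070 / 96485 = 0.5708 mol
Sn²⁺ + 2e⁻ → Sn, so theoretical m(Sn) = 0.2854 × 118.71 = 33.88 g
Actual mass = 61.1% × 33.88 = 20.7 g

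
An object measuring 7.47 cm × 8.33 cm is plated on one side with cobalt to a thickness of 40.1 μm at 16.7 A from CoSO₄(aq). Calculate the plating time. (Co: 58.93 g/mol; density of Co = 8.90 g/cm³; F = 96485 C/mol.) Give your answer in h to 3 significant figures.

0.121 h

Plated area = 7.47 × 8.33 = 62.23 cm²
Volume = 62.23 × 40.1×10⁻⁴ cm = 0.2495 cm³
m(Co) = 0.2495 × 8.90 = 2.221 g
n(Co) = 2.221 / 58.93 = 0.03769 mol; n(e⁻) = 2 × 0.03769 = 0.07538 mol
Q = 0.07538 × 96485 = 7273 C
t = 7273 / 16.7 = 435.5 s = 0.121 h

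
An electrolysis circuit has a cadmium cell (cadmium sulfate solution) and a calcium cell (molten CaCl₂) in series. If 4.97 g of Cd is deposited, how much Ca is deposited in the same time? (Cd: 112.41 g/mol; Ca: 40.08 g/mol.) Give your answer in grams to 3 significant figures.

n(Cd) = 4.97 / 112.41 = 0.04421 mol
Cd²⁺ + 2e⁻ → Cd, so n(e⁻) = 2 × 0.04421 = 0.08842 mol
Same current for the same time ⇒ same n(e⁻) = 0.08842 mol in both cells.
Ca²⁺ + 2e⁻ → Ca, so n(Ca) = 0.08842 / 2 = 0.04421 mol
m(Ca) = 0.04421 × 40.08 = 1.77 g

1.77 g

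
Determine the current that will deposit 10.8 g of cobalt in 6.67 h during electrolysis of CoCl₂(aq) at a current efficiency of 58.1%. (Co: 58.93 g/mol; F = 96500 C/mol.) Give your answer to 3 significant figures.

n(Co) = 10.8 / 58.93 = 0.1833 mol
Co²⁺ + 2e⁻ → Co, so n(e⁻) = 2 × 0.1833 = 0.3666 mol
Q = 0.3666 × 96500 / 0.581 = 60890 C
I = Q / t = 60890 / 24012 s = 2.54 A

2.54 A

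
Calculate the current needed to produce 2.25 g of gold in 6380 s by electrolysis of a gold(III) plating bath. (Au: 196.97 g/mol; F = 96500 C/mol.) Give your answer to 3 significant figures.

0.518 A

n(Au) = 2.25 / 196.97 = 0.01142 mol
Au³⁺ + 3e⁻ → Au, so n(e⁻) = 3 × 0.01142 = 0.03426 mol
Q = 0.03426 × 96500 = 3306 C
I = Q / t = 3306 / 6380 s = 0.518 A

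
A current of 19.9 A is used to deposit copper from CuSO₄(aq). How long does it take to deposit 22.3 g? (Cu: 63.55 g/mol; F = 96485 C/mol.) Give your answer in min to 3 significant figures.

n(Cu) = 22.3 / 63.55 = 0.3509 mol
Cu²⁺ + 2e⁻ → Cu, so n(e⁻) = 2 × 0.3509 = 0.7018 mol
Q = 0.7018 × 96485 = 67710 C
t = Q / I = 67710 / 19.9 = 3403 s = 56.7 min

56.7 min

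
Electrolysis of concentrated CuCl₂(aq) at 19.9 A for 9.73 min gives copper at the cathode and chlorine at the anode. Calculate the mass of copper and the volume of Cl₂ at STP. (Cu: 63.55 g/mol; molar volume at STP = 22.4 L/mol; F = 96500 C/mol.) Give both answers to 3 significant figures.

3.83 g Cu; 1.35 L Cl₂

Q = 19.9 × 583.8 = 11620 C; n(e⁻) = 11620 / 96500 = 0.1204 mol
Cathode: Cu²⁺ + 2e⁻ → Cu → n(Cu) = 0.1204/2 = 0.06020 mol → 3.83 g
Anode: 2Cl⁻ → Cl₂ + 2e⁻ → n(Cl₂) = 0.1204/2 = 0.06020 mol → 1.35 L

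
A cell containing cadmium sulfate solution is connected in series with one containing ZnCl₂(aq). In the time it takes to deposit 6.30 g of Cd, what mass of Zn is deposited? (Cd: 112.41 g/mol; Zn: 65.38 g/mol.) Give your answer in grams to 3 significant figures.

n(Cd) = 6.30 / 112.41 = 0.05604 mol
Cd²⁺ + 2e⁻ → Cd, so n(e⁻) = 2 × 0.05604 = 0.1121 mol
The cells are in series, so the same charge (and hence the same n(e⁻) = 0.1121 mol) passes through both.
Zn²⁺ + 2e⁻ → Zn, so n(Zn) = 0.1121 / 2 = 0.05605 mol
m(Zn) = 0.05605 × 65.38 = 3.66 g

3.66 g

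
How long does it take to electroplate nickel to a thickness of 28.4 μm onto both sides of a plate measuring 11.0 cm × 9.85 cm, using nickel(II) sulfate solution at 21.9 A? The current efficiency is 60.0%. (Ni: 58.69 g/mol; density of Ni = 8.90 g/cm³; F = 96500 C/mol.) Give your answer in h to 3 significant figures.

0.381 h

Plated area = 2 × 11.0 × 9.85 = 216.7 cm²
Volume = 216.7 × 28.4×10⁻⁴ cm = 0.6154 cm³
m(Ni) = 0.6154 × 8.90 = 5.477 g
n(Ni) = 5.477 / 58.69 = 0.09332 mol; n(e⁻) = 2 × 0.09332 = 0.1866 mol
Q = 0.1866 × 96500 / 0.600 = 30010 C
t = 30010 / 21.9 = 1370 s = 0.381 h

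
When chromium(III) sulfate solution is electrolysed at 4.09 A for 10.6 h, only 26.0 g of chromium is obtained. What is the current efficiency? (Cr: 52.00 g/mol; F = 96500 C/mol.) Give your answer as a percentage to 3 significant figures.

Q = 4.09 × 38160 = 1.561×10^5 C
n(e⁻) = 1.561×10^5 / 96500 = 1.618 mol
Cr³⁺ + 3e⁻ → Cr, so theoretical n(Cr) = 0.5393 mol → 28.04 g
Efficiency = 26.0 / 28.04 = 0.9272 = 92.7%

92.7%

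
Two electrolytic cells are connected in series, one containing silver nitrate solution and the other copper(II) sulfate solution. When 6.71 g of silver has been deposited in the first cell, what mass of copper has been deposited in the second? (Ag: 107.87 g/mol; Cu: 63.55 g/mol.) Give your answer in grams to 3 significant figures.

n(Ag) = 6.71 / 107.87 = 0.06220 mol
Ag⁺ + e⁻ → Ag, so n(e⁻) = 0.06220 mol
Since the cells are in series, n(e⁻) in the Cu cell is also 0.06220 mol.
Cu²⁺ + 2e⁻ → Cu, so n(Cu) = 0.06220 / 2 = 0.03110 mol
m(Cu) = 0.03110 × 63.55 = 1.98 g

1.98 g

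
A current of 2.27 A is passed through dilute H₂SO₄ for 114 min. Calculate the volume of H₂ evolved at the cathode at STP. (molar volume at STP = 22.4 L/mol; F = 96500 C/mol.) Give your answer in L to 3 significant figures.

Q = It = 2.27 × 6840 = 15530 C
n(e⁻) = 15530 / 96500 = 0.1609 mol
2H⁺ + 2e⁻ → H₂, so n(H₂) = 0.1609 / 2 = 0.08045 mol
V = 0.08045 × 22.4 = 1.802 L

1.80 L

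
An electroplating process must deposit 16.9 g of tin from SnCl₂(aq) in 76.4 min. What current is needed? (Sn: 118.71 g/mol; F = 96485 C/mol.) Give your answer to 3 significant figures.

n(Sn) = 16.9 / 118.71 = 0.1424 mol
Sn²⁺ + 2e⁻ → Sn, so n(e⁻) = 2 × 0.1424 = 0.2848 mol
Q = 0.2848 × 96485 = 27480 C
I = Q / t = 27480 / 4584 s = 5.99 A

5.99 A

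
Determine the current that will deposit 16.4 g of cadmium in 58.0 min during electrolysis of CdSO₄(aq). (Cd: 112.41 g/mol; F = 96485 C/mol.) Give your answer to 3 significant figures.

8.09 A

n(Cd) = 16.4 / 112.41 = 0.1459 mol
Cd²⁺ + 2e⁻ → Cd, so n(e⁻) = 2 × 0.1459 = 0.2918 mol
Q = 0.2918 × 96485 = 28150 C
I = Q / t = 28150 / 3480 s = 8.09 A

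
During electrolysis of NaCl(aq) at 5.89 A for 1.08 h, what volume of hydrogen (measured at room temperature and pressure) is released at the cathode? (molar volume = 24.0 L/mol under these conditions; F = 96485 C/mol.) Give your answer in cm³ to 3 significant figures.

2850 cm³

Charge passed = 5.89 × 3888 = 22900 C
n(e⁻) = 22900 / 96485 = 0.2373 mol
2H⁺ + 2e⁻ → H₂, so n(H₂) = 0.2373 / 2 = 0.1187 mol
V = 0.1187 × 24.0 = 2.849 L
= 2850 cm³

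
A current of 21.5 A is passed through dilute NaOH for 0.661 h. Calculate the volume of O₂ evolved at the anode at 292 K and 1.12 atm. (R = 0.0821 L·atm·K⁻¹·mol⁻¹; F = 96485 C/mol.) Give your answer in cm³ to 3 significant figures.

2840 cm³

Q = 21.5 A × 2379.6 s = 51160 C
Moles of electrons = 51160 / 96485 = 0.5302 mol
2H₂O → O₂ + 4H⁺ + 4e⁻, so n(O₂) = 0.5302 / 4 = 0.1326 mol
V = nRT/P = 0.1326 × 0.0821 × 292 / 1.12 = 2.838 L
= 2840 cm³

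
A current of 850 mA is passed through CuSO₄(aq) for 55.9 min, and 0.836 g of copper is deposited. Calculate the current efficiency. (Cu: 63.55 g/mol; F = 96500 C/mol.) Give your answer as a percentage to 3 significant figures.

Q = 0.850 × 3354 = 2851 C
n(e⁻) = 2851 / 96500 = 0.02954 mol
Cu²⁺ + 2e⁻ → Cu, so theoretical n(Cu) = 0.01477 mol → 0.9386 g
Efficiency = 0.836 / 0.9386 = 0.8907 = 89.1%

89.1%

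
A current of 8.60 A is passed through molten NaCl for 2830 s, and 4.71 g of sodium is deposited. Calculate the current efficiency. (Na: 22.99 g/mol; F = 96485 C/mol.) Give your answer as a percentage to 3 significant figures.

81.2%

Q = 8.60 × 2830 = 24340 C
n(e⁻) = 24340 / 96485 = 0.2523 mol
Na⁺ + e⁻ → Na, so theoretical n(Na) = 0.2523 mol → 5.800 g
Efficiency = 4.71 / 5.800 = 0.8121 = 81.2%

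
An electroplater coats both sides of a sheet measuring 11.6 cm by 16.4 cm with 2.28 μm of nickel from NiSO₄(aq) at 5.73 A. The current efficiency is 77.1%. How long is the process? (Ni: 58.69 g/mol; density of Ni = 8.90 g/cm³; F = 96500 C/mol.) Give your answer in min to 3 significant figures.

9.58 min

Plated area = 2 × 11.6 × 16.4 = 380.5 cm²
Volume = 380.5 × 2.28×10⁻⁴ cm = 0.08675 cm³
m(Ni) = 0.08675 × 8.90 = 0.7721 g
n(Ni) = 0.7721 / 58.69 = 0.01316 mol; n(e⁻) = 2 × 0.01316 = 0.02632 mol
Q = 0.02632 × 96500 / 0.771 = 3294 C
t = 3294 / 5.73 = 574.9 s = 9.58 min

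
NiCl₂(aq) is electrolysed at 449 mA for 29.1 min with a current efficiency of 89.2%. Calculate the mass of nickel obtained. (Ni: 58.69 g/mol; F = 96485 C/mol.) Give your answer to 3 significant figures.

0.213 g

Q = 0.449 × 1746 = 784.0 C
n(e⁻) = 784.0 / 96485 = 0.008126 mol
Ni²⁺ + 2e⁻ → Ni, so theoretical m(Ni) = 0.004063 × 58.69 = 0.2385 g
Actual mass = 89.2% × 0.2385 = 0.213 g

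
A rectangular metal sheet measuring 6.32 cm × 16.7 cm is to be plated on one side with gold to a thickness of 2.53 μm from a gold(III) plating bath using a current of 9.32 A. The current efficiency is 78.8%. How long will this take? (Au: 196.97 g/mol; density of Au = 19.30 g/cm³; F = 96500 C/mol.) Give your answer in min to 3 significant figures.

Plated area = 6.32 × 16.7 = 105.5 cm²
Volume = 105.5 × 2.53×10⁻⁴ cm = 0.02669 cm³
m(Au) = 0.02669 × 19.30 = 0.5151 g
n(Au) = 0.5151 / 196.97 = 0.002615 mol; n(e⁻) = 3 × 0.002615 = 0.007845 mol
Q = 0.007845 × 96500 / 0.788 = 960.7 C
t = 960.7 / 9.32 = 103.1 s = 1.72 min

1.72 min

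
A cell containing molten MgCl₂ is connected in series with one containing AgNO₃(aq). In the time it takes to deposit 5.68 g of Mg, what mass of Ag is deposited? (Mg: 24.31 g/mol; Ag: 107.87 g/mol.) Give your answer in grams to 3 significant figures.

n(Mg) = 5.68 / 24.31 = 0.2336 mol
Mg²⁺ + 2e⁻ → Mg, so n(e⁻) = 2 × 0.2336 = 0.4672 mol
Since the cells are in series, n(e⁻) in the Ag cell is also 0.4672 mol.
Ag⁺ + e⁻ → Ag, so n(Ag) = 0.4672 mol
m(Ag) = 0.4672 × 107.87 = 50.4 g

50.4 g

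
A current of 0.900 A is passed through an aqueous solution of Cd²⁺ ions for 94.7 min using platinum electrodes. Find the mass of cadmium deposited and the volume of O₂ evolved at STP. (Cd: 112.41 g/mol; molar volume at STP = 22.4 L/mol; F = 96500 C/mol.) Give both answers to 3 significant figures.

Q = 0.900 × 5682 = 5114 C; n(e⁻) = 5114 / 96500 = 0.05299 mol
Cathode: Cd²⁺ + 2e⁻ → Cd → n(Cd) = 0.05299/2 = 0.02650 mol → 2.98 g
Anode: 2H₂O → O₂ + 4H⁺ + 4e⁻ → n(O₂) = 0.05299/4 = 0.01325 mol → 0.297 L

2.98 g Cd; 0.297 L O₂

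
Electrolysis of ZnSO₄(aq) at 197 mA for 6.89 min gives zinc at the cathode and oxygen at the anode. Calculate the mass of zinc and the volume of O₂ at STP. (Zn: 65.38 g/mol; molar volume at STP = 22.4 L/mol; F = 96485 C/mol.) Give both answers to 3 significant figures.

0.0276 g Zn; 0.00473 L O₂

Q = 0.197 × 413.4 = 81.44 C; n(e⁻) = 81.44 / 96485 = 8.441×10^-4 mol
Cathode: Zn²⁺ + 2e⁻ → Zn → n(Zn) = 8.441×10^-4/2 = 4.221×10^-4 mol → 0.0276 g
Anode: 2H₂O → O₂ + 4H⁺ + 4e⁻ → n(O₂) = 8.441×10^-4/4 = 2.110×10^-4 mol → 0.00473 L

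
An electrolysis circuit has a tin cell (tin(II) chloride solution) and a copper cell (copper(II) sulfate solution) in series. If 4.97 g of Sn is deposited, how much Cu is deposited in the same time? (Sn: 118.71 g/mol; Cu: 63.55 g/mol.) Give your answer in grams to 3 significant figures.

2.66 g

n(Sn) = 4.97 / 118.71 = 0.04187 mol
Sn²⁺ + 2e⁻ → Sn, so n(e⁻) = 2 × 0.04187 = 0.08374 mol
The cells are in series, so the same charge (and hence the same n(e⁻) = 0.08374 mol) passes through both.
Cu²⁺ + 2e⁻ → Cu, so n(Cu) = 0.08374 / 2 = 0.04187 mol
m(Cu) = 0.04187 × 63.55 = 2.66 g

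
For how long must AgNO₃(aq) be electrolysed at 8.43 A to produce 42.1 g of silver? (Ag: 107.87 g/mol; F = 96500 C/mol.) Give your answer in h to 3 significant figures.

n(Ag) = 42.1 / 107.87 = 0.3903 mol
Ag⁺ + e⁻ → Ag, so n(e⁻) = 0.3903 mol
Q = 0.3903 × 96500 = 37660 C
t = Q / I = 37660 / 8.43 = 4467 s = 1.24 h

1.24 h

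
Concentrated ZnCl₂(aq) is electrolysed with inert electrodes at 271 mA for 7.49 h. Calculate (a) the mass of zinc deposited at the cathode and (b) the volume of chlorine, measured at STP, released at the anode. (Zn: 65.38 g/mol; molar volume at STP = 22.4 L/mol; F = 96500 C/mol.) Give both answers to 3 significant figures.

Q = 0.271 × 26964 = 7307 C; n(e⁻) = 7307 / 96500 = 0.07572 mol
Cathode: Zn²⁺ + 2e⁻ → Zn → n(Zn) = 0.07572/2 = 0.03786 mol → 2.48 g
Anode: 2Cl⁻ → Cl₂ + 2e⁻ → n(Cl₂) = 0.07572/2 = 0.03786 mol → 0.848 L

2.48 g Zn; 0.848 L Cl₂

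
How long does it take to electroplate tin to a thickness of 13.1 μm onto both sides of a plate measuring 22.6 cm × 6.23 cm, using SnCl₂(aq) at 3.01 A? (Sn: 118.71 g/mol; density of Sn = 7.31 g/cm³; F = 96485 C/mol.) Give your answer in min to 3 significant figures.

Plated area = 2 × 22.6 × 6.23 = 281.6 cm²
Volume = 281.6 × 13.1×10⁻⁴ cm = 0.3689 cm³
m(Sn) = 0.3689 × 7.31 = 2.697 g
n(Sn) = 2.697 / 118.71 = 0.02272 mol; n(e⁻) = 2 × 0.02272 = 0.04544 mol
Q = 0.04544 × 96485 = 4384 C
t = 4384 / 3.01 = 1456 s = 24.3 min

24.3 min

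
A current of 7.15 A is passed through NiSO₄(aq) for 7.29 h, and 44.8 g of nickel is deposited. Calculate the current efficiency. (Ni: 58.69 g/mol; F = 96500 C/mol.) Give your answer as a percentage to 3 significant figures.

78.5%

Q = 7.15 × 26244 = 1.876×10^5 C
n(e⁻) = 1.876×10^5 / 96500 = 1.944 mol
Ni²⁺ + 2e⁻ → Ni, so theoretical n(Ni) = 0.9720 mol → 57.05 g
Efficiency = 44.8 / 57.05 = 0.7853 = 78.5%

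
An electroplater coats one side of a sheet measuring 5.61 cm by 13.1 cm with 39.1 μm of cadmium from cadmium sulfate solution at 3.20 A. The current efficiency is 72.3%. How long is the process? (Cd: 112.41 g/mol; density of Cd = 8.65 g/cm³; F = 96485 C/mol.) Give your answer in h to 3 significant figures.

Plated area = 5.61 × 13.1 = 73.49 cm²
Volume = 73.49 × 39.1×10⁻⁴ cm = 0.2873 cm³
m(Cd) = 0.2873 × 8.65 = 2.485 g
n(Cd) = 2.485 / 112.41 = 0.02211 mol; n(e⁻) = 2 × 0.02211 = 0.04422 mol
Q = 0.04422 × 96485 / 0.723 = 5901 C
t = 5901 / 3.20 = 1844 s = 0.512 h

0.512 h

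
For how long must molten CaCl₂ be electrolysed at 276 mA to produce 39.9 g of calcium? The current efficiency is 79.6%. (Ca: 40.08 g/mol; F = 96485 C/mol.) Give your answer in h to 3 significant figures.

n(Ca) = 39.9 / 40.08 = 0.9955 mol
Ca²⁺ + 2e⁻ → Ca, so n(e⁻) = 2 × 0.9955 = 1.991 mol
Q = 1.991 × 96485 / 0.796 = 2.413×10^5 C
t = Q / I = 2.413×10^5 / 0.276 = 8.743×10^5 s = 243 h

243 h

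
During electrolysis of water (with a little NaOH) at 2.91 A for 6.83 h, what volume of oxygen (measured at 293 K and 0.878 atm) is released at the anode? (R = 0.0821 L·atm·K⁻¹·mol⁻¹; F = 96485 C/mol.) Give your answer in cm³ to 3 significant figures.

5080 cm³

Q = It = 2.91 × 24588 = 71550 C
n(e⁻) = 71550 / 96485 = 0.7416 mol
2H₂O → O₂ + 4H⁺ + 4e⁻, so n(O₂) = 0.7416 / 4 = 0.1854 mol
V = nRT/P = 0.1854 × 0.0821 × 293 / 0.878 = 5.080 L
= 5080 cm³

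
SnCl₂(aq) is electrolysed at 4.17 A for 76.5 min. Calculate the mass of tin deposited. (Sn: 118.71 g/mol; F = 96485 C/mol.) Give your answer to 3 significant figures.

11.8 g

Q = 4.17 A × 4590 s = 19140 C
n(e⁻) = Q/F = 19140/96485 = 0.1984 mol
Sn²⁺ + 2e⁻ → Sn, so n(Sn) = 0.1984 / 2 = 0.09920 mol
m = 0.09920 × 118.71 = 11.8 g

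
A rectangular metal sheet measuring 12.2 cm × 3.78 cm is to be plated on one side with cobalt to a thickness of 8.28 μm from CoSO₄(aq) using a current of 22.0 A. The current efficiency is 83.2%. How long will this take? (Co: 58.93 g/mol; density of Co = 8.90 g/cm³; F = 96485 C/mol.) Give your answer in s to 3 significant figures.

Plated area = 12.2 × 3.78 = 46.12 cm²
Volume = 46.12 × 8.28×10⁻⁴ cm = 0.03819 cm³
m(Co) = 0.03819 × 8.90 = 0.3399 g
n(Co) = 0.3399 / 58.93 = 0.005768 mol; n(e⁻) = 2 × 0.005768 = 0.01154 mol
Q = 0.01154 × 96485 / 0.832 = 1338 C
t = 1338 / 22.0 = 60.82 s

60.8 s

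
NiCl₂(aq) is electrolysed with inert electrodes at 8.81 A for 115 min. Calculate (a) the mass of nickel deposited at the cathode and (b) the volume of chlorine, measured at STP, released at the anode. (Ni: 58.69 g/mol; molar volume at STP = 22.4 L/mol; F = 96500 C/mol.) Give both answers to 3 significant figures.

Q = 8.81 × 6900 = 60790 C; n(e⁻) = 60790 / 96500 = 0.6299 mol
Cathode: Ni²⁺ + 2e⁻ → Ni → n(Ni) = 0.6299/2 = 0.3150 mol → 18.5 g
Anode: 2Cl⁻ → Cl₂ + 2e⁻ → n(Cl₂) = 0.6299/2 = 0.3150 mol → 7.06 L

18.5 g Ni; 7.06 L Cl₂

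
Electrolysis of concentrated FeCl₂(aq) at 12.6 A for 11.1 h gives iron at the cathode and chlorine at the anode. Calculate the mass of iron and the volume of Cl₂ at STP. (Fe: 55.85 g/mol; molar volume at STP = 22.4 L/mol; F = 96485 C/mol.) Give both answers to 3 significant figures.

Q = 12.6 × 39960 = 5.035×10^5 C; n(e⁻) = 5.035×10^5 / 96485 = 5.218 mol
Cathode: Fe²⁺ + 2e⁻ → Fe → n(Fe) = 5.218/2 = 2.609 mol → 146 g
Anode: 2Cl⁻ → Cl₂ + 2e⁻ → n(Cl₂) = 5.218/2 = 2.609 mol → 58.4 L

146 g Fe; 58.4 L Cl₂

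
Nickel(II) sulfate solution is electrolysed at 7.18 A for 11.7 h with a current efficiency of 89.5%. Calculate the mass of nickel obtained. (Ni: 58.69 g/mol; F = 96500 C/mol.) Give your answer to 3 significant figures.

82.3 g

Q = 7.18 × 42120 = 3.024×10^5 C
n(e⁻) = 3.024×10^5 / 96500 = 3.134 mol
Ni²⁺ + 2e⁻ → Ni, so theoretical m(Ni) = 1.567 × 58.69 = 91.97 g
Actual mass = 89.5% × 91.97 = 82.3 g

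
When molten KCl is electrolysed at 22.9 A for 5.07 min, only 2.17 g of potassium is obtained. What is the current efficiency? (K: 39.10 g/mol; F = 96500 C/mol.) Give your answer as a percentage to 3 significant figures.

Q = 22.9 × 304.2 = 6966 C
n(e⁻) = 6966 / 96500 = 0.07219 mol
K⁺ + e⁻ → K, so theoretical n(K) = 0.07219 mol → 2.823 g
Efficiency = 2.17 / 2.823 = 0.7687 = 76.9%

76.9%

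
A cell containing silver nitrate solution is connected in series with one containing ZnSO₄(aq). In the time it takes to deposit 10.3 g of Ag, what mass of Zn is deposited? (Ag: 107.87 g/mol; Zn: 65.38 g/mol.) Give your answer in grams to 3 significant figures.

n(Ag) = 10.3 / 107.87 = 0.09549 mol
Ag⁺ + e⁻ → Ag, so n(e⁻) = 0.09549 mol
Since the cells are in series, n(e⁻) in the Zn cell is also 0.09549 mol.
Zn²⁺ + 2e⁻ → Zn, so n(Zn) = 0.09549 / 2 = 0.04775 mol
m(Zn) = 0.04775 × 65.38 = 3.12 g

3.12 g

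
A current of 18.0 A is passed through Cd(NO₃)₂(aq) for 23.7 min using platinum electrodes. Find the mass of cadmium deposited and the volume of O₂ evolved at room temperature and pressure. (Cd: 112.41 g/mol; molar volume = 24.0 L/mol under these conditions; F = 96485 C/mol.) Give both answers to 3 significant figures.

14.9 g Cd; 1.59 L O₂

Q = 18.0 × 1422 = 25600 C; n(e⁻) = 25600 / 96485 = 0.2653 mol
Cathode: Cd²⁺ + 2e⁻ → Cd → n(Cd) = 0.2653/2 = 0.1327 mol → 14.9 g
Anode: 2H₂O → O₂ + 4H⁺ + 4e⁻ → n(O₂) = 0.2653/4 = 0.06633 mol → 1.59 L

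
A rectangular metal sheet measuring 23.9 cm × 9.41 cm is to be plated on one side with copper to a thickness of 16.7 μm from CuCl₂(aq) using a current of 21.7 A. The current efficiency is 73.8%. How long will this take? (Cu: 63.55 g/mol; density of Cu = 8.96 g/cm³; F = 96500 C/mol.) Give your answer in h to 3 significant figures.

Plated area = 23.9 × 9.41 = 224.9 cm²
Volume = 224.9 × 16.7×10⁻⁴ cm = 0.3756 cm³
m(Cu) = 0.3756 × 8.96 = 3.365 g
n(Cu) = 3.365 / 63.55 = 0.05295 mol; n(e⁻) = 2 × 0.05295 = 0.1059 mol
Q = 0.1059 × 96500 / 0.738 = 13850 C
t = 13850 / 21.7 = 638.2 s = 0.177 h

0.177 h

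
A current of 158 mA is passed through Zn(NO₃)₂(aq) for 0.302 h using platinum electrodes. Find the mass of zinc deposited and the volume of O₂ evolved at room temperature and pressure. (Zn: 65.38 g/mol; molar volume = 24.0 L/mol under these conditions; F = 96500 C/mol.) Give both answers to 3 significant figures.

Q = 0.158 × 1087.2 = 171.8 C; n(e⁻) = 171.8 / 96500 = 0.001780 mol
Cathode: Zn²⁺ + 2e⁻ → Zn → n(Zn) = 0.001780/2 = 8.900×10^-4 mol → 0.0582 g
Anode: 2H₂O → O₂ + 4H⁺ + 4e⁻ → n(O₂) = 0.001780/4 = 4.450×10^-4 mol → 0.0107 L

0.0582 g Zn; 0.0107 L O₂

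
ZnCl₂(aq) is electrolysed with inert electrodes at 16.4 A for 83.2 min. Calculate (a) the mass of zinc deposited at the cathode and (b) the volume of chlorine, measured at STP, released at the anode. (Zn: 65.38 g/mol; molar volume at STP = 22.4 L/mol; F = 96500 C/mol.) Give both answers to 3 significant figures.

27.7 g Zn; 9.50 L Cl₂

Q = 16.4 × 4992 = 81870 C; n(e⁻) = 81870 / 96500 = 0.8484 mol
Cathode: Zn²⁺ + 2e⁻ → Zn → n(Zn) = 0.8484/2 = 0.4242 mol → 27.7 g
Anode: 2Cl⁻ → Cl₂ + 2e⁻ → n(Cl₂) = 0.8484/2 = 0.4242 mol → 9.50 L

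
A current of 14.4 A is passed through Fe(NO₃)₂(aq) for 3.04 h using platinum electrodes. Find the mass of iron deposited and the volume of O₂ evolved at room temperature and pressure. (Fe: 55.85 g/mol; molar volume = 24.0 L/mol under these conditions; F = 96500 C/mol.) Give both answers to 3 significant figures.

Q = 14.4 × 10944 = 1.576×10^5 C; n(e⁻) = 1.576×10^5 / 96500 = 1.633 mol
Cathode: Fe²⁺ + 2e⁻ → Fe → n(Fe) = 1.633/2 = 0.8165 mol → 45.6 g
Anode: 2H₂O → O₂ + 4H⁺ + 4e⁻ → n(O₂) = 1.633/4 = 0.4083 mol → 9.80 L

45.6 g Fe; 9.80 L O₂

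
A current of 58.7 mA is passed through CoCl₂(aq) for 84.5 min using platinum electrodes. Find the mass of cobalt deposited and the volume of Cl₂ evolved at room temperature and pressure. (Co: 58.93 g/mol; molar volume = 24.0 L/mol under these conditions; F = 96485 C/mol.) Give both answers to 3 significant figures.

0.0909 g Co; 0.0370 L Cl₂

Q = 0.0587 × 5070 = 297.6 C; n(e⁻) = 297.6 / 96485 = 0.003084 mol
Cathode: Co²⁺ + 2e⁻ → Co → n(Co) = 0.003084/2 = 0.001542 mol → 0.0909 g
Anode: 2Cl⁻ → Cl₂ + 2e⁻ → n(Cl₂) = 0.003084/2 = 0.001542 mol → 0.0370 L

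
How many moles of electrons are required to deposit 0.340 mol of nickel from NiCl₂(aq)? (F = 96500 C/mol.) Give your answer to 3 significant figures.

0.680 mol

Ni²⁺ + 2e⁻ → Ni, so n(e⁻) = 2 × 0.340 = 0.6800 mol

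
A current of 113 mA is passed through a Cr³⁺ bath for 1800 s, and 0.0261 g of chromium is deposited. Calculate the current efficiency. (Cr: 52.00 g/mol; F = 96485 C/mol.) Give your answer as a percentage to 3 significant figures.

71.4%

Q = 0.113 × 1800 = 203.4 C
n(e⁻) = 203.4 / 96485 = 0.002108 mol
Cr³⁺ + 3e⁻ → Cr, so theoretical n(Cr) = 7.027×10^-4 mol → 0.03654 g
Efficiency = 0.0261 / 0.03654 = 0.7143 = 71.4%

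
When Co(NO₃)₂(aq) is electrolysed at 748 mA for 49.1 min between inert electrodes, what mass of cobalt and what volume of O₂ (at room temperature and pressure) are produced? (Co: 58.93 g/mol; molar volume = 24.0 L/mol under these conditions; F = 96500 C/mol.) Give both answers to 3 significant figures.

Q = 0.748 × 2946 = 2204 C; n(e⁻) = 2204 / 96500 = 0.02284 mol
Cathode: Co²⁺ + 2e⁻ → Co → n(Co) = 0.02284/2 = 0.01142 mol → 0.673 g
Anode: 2H₂O → O₂ + 4H⁺ + 4e⁻ → n(O₂) = 0.02284/4 = 0.005710 mol → 0.137 L

0.673 g Co; 0.137 L O₂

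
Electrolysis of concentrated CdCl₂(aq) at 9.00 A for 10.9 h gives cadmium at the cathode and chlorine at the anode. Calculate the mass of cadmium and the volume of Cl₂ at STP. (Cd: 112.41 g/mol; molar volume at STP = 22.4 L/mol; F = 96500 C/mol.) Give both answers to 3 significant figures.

Q = 9.00 × 39240 = 3.532×10^5 C; n(e⁻) = 3.532×10^5 / 96500 = 3.660 mol
Cathode: Cd²⁺ + 2e⁻ → Cd → n(Cd) = 3.660/2 = 1.830 mol → 206 g
Anode: 2Cl⁻ → Cl₂ + 2e⁻ → n(Cl₂) = 3.660/2 = 1.830 mol → 41.0 L

206 g Cd; 41.0 L Cl₂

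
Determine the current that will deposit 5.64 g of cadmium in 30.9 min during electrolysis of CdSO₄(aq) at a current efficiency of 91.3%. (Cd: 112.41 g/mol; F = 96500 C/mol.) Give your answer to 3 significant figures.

n(Cd) = 5.64 / 112.41 = 0.05017 mol
Cd²⁺ + 2e⁻ → Cd, so n(e⁻) = 2 × 0.05017 = 0.1003 mol
Q = 0.1003 × 96500 / 0.913 = 10600 C
I = Q / t = 10600 / 1854 s = 5.72 A

5.72 A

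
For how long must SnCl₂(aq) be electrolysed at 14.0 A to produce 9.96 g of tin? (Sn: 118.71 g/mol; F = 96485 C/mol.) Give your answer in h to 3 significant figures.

0.321 h

n(Sn) = 9.96 / 118.71 = 0.08390 mol
Sn²⁺ + 2e⁻ → Sn, so n(e⁻) = 2 × 0.08390 = 0.1678 mol
Q = 0.1678 × 96485 = 16190 C
t = Q / I = 16190 / 14.0 = 1156 s = 0.321 h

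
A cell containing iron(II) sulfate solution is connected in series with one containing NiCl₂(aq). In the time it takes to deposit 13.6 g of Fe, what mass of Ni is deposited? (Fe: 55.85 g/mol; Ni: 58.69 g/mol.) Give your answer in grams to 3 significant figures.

n(Fe) = 13.6 / 55.85 = 0.2435 mol
Fe²⁺ + 2e⁻ → Fe, so n(e⁻) = 2 × 0.2435 = 0.4870 mol
The cells are in series, so the same charge (and hence the same n(e⁻) = 0.4870 mol) passes through both.
Ni²⁺ + 2e⁻ → Ni, so n(Ni) = 0.4870 / 2 = 0.2435 mol
m(Ni) = 0.2435 × 58.69 = 14.3 g

14.3 g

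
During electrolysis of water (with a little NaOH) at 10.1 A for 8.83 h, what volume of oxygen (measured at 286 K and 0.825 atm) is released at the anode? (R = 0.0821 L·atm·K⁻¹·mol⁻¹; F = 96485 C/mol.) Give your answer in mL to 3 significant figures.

23700 mL

Charge passed = 10.1 × 31788 = 3.211×10^5 C
Moles of electrons = 3.211×10^5 / 96485 = 3.328 mol
2H₂O → O₂ + 4H⁺ + 4e⁻, so n(O₂) = 3.328 / 4 = 0.8320 mol
V = nRT/P = 0.8320 × 0.0821 × 286 / 0.825 = 23.68 L
= 23700 mL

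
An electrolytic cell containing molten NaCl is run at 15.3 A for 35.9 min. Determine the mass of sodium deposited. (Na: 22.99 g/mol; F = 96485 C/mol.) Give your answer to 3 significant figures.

Charge passed = 15.3 × 2154 = 32960 C
n(e⁻) = Q/F = 32960/96485 = 0.3416 mol
Na⁺ + e⁻ → Na, so n(Na) = 0.3416 mol
m = 0.3416 × 22.99 = 7.85 g

7.85 g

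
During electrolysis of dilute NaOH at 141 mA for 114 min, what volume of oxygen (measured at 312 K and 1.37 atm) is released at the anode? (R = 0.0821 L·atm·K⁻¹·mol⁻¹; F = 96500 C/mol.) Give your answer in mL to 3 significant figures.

Q = It = 0.141 × 6840 = 964.4 C
n(e⁻) = 964.4 / 96500 = 0.009994 mol
2H₂O → O₂ + 4H⁺ + 4e⁻, so n(O₂) = 0.009994 / 4 = 0.002499 mol
V = nRT/P = 0.002499 × 0.0821 × 312 / 1.37 = 0.04672 L
= 46.7 mL

46.7 mL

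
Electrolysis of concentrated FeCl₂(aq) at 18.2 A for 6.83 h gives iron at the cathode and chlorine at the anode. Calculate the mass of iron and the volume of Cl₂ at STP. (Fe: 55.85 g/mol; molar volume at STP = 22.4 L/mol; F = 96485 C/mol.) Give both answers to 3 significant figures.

130 g Fe; 51.9 L Cl₂

Q = 18.2 × 24588 = 4.475×10^5 C; n(e⁻) = 4.475×10^5 / 96485 = 4.638 mol
Cathode: Fe²⁺ + 2e⁻ → Fe → n(Fe) = 4.638/2 = 2.319 mol → 130 g
Anode: 2Cl⁻ → Cl₂ + 2e⁻ → n(Cl₂) = 4.638/2 = 2.319 mol → 51.9 L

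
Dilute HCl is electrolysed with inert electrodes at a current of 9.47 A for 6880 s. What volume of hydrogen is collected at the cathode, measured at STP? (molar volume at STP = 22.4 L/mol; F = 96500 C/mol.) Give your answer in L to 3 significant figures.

7.56 L

Q = It = 9.47 × 6880 = 65150 C
n(e⁻) = 65150 / 96500 = 0.6751 mol
2H⁺ + 2e⁻ → H₂, so n(H₂) = 0.6751 / 2 = 0.3376 mol
V = 0.3376 × 22.4 = 7.562 L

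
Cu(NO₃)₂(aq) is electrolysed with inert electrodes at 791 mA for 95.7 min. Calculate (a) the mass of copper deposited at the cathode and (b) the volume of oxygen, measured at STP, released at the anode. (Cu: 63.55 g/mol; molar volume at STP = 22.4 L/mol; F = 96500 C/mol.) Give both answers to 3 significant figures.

1.50 g Cu; 0.264 L O₂

Q = 0.791 × 5742 = 4542 C; n(e⁻) = 4542 / 96500 = 0.04707 mol
Cathode: Cu²⁺ + 2e⁻ → Cu → n(Cu) = 0.04707/2 = 0.02354 mol → 1.50 g
Anode: 2H₂O → O₂ + 4H⁺ + 4e⁻ → n(O₂) = 0.04707/4 = 0.01177 mol → 0.264 L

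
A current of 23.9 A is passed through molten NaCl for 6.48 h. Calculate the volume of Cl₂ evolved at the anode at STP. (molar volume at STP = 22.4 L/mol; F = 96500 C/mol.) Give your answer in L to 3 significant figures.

Q = It = 23.9 × 23328 = 5.575×10^5 C
Moles of electrons = 5.575×10^5 / 96500 = 5.777 mol
2Cl⁻ → Cl₂ + 2e⁻, so n(Cl₂) = 5.777 / 2 = 2.889 mol
V = 2.889 × 22.4 = 64.71 L

64.7 L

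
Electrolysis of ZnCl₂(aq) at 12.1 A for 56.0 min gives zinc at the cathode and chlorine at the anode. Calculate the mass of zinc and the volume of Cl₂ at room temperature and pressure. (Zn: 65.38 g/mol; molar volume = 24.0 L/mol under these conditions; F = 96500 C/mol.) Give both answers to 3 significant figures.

Q = 12.1 × 3360 = 40660 C; n(e⁻) = 40660 / 96500 = 0.4213 mol
Cathode: Zn²⁺ + 2e⁻ → Zn → n(Zn) = 0.4213/2 = 0.2107 mol → 13.8 g
Anode: 2Cl⁻ → Cl₂ + 2e⁻ → n(Cl₂) = 0.4213/2 = 0.2107 mol → 5.06 L

13.8 g Zn; 5.06 L Cl₂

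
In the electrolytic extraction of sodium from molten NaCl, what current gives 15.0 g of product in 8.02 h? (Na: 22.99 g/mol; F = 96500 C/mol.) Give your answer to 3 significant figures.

n(Na) = 15.0 / 22.99 = 0.6525 mol
Na⁺ + e⁻ → Na, so n(e⁻) = 0.6525 mol
Q = 0.6525 × 96500 = 62970 C
I = Q / t = 62970 / 28872 s = 2.18 A

2.18 A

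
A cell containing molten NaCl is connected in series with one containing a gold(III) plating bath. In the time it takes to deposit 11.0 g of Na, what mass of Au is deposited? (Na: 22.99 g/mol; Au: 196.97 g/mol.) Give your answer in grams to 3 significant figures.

31.4 g

n(Na) = 11.0 / 22.99 = 0.4785 mol
Na⁺ + e⁻ → Na, so n(e⁻) = 0.4785 mol
Same current for the same time ⇒ same n(e⁻) = 0.4785 mol in both cells.
Au³⁺ + 3e⁻ → Au, so n(Au) = 0.4785 / 3 = 0.1595 mol
m(Au) = 0.1595 × 196.97 = 31.4 g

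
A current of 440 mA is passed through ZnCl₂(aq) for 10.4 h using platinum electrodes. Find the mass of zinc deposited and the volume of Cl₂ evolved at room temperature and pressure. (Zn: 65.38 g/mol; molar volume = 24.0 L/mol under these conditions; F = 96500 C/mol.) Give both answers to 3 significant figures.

Q = 0.440 × 37440 = 16470 C; n(e⁻) = 16470 / 96500 = 0.1707 mol
Cathode: Zn²⁺ + 2e⁻ → Zn → n(Zn) = 0.1707/2 = 0.08535 mol → 5.58 g
Anode: 2Cl⁻ → Cl₂ + 2e⁻ → n(Cl₂) = 0.1707/2 = 0.08535 mol → 2.05 L

5.58 g Zn; 2.05 L Cl₂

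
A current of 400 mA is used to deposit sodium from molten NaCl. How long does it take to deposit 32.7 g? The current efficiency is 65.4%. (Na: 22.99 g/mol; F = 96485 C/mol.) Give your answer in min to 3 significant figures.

8740 min

n(Na) = 32.7 / 22.99 = 1.422 mol
Na⁺ + e⁻ → Na, so n(e⁻) = 1.422 mol
Q = 1.422 × 96485 / 0.654 = 2.098×10^5 C
t = Q / I = 2.098×10^5 / 0.400 = 5.245×10^5 s = 8740 min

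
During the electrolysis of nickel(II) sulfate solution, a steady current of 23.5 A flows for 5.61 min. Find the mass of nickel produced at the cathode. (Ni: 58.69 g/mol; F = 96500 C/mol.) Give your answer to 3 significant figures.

Q = It = 23.5 × 336.6 = 7910 C
Moles of electrons = 7910 / 96500 = 0.08197 mol
Ni²⁺ + 2e⁻ → Ni, so n(Ni) = 0.08197 / 2 = 0.04099 mol
m = 0.04099 × 58.69 = 2.41 g

2.41 g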